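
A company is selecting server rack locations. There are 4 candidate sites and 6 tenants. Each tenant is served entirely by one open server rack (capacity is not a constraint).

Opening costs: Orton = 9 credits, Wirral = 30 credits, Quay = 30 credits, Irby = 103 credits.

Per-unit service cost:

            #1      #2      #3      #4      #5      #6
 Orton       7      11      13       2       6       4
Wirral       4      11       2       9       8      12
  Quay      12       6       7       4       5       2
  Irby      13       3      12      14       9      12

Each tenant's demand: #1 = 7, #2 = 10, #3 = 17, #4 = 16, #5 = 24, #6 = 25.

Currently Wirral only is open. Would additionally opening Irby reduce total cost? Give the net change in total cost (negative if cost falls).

Current service cost with {Wirral}: 808.
Adding Irby: each tenant re-picks its cheapest; new service cost 728, saving 80.
Extra fixed cost: 103. Net change = 103 − 80 = 23.
(Totals: 838 → 861.)

No — net change +23 (cost rises by 23).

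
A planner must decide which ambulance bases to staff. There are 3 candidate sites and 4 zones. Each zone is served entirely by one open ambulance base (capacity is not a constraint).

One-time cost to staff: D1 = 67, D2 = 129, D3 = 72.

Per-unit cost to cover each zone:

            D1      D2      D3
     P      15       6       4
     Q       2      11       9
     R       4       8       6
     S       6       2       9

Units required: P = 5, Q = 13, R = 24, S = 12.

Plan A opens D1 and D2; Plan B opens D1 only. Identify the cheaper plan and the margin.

Plan A: {D1, D2}: P→D2 6·5=30, Q→D1 2·13=26, R→D1 4·24=96, S→D2 2·12=24. Service 176; fixed 196; total 372.
Plan B: {D1}: P→D1 15·5=75, Q→D1 2·13=26, R→D1 4·24=96, S→D1 6·12=72. Service 269; fixed 67; total 336.
Difference: |372 − 336| = 36.

Plan B is cheaper by 36.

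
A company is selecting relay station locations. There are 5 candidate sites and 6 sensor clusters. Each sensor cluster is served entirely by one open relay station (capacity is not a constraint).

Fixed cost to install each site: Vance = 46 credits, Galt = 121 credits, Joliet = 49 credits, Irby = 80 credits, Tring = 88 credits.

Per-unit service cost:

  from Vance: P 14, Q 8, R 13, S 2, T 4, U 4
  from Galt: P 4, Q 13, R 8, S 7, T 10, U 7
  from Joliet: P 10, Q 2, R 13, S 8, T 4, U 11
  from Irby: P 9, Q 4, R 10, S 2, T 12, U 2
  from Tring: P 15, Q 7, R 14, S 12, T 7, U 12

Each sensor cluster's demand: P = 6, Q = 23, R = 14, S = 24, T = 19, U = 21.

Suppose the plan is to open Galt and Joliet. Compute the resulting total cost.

Each sensor cluster is assigned to its cheapest site among the open ones.
{Galt, Joliet}: P→Galt 4·6=24, Q→Joliet 2·23=46, R→Galt 8·14=112, S→Galt 7·24=168, T→Joliet 4·19=76, U→Galt 7·21=147. Service 573; fixed 170; total 743.

Total cost: 743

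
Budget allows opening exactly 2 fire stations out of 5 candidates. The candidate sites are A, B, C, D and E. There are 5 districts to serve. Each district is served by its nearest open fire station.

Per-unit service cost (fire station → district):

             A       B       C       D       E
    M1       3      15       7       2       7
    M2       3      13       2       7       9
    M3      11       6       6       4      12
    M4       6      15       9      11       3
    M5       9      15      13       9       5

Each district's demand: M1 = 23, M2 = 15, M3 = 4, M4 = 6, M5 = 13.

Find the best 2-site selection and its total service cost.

With exactly 2 open, each district uses its cheapest among the chosen.
{A, E}: M1→A 3·23=69, M2→A 3·15=45, M3→A 11·4=44, M4→E 3·6=18, M5→E 5·13=65. Service cost 241.
{D, E}: service cost 250
{A, D}: service cost 260
Among all 10 size-2 choices, {A, E} is lowest.

Choose A and E; total service cost 241.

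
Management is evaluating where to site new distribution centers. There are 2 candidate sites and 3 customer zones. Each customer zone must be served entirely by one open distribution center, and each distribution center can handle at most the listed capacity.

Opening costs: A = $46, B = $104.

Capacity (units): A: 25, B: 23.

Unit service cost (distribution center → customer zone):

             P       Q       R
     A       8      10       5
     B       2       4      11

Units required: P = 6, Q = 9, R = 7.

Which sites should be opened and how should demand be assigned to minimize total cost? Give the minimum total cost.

Open {A}: P→A 8·6=48, Q→A 10·9=90, R→A 5·7=35.
Loads: A carries 22/25. Service 173; fixed 46; total 219.
Next best feasible plan costs 229.

Minimum total cost: 219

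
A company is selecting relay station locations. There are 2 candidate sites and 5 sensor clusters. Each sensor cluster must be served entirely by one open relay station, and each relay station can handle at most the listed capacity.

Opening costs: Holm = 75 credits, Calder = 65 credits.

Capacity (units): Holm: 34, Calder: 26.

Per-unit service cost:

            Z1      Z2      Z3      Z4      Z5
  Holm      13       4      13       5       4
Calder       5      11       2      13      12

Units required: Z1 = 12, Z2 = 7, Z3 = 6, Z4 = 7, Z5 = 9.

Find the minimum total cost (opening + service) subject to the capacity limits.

Minimum total cost: 311

Open {Holm, Calder}: Z1→Calder 5·12=60, Z2→Holm 4·7=28, Z3→Calder 2·6=12, Z4→Holm 5·7=35, Z5→Holm 4·9=36.
Loads: Holm carries 23/34, Calder carries 18/26. Service 171; fixed 140; total 311.
Next best feasible plan costs 360.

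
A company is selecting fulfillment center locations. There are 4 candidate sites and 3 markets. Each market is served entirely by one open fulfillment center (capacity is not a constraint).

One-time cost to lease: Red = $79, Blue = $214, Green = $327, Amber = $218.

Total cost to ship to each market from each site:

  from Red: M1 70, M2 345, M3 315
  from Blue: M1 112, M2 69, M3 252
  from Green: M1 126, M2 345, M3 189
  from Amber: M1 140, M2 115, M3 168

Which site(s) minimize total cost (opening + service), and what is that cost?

Open Amber only; minimum total cost 641.

For any fixed open set, each market goes to its cheapest open site; total = fixed + service.
{Amber}: M1→Amber 140, M2→Amber 115, M3→Amber 168. Service 423; fixed 218; total 641.
{Blue}: service 433 + fixed 214 = 647
{Red, Amber}: M1→Red 70, M2→Amber 115, M3→Amber 168. Service 353; fixed 297; total 650.
{Red, Blue, Green, Amber}: M1→Red 70, M2→Blue 69, M3→Amber 168. Service 307; fixed 838; total 1145.
No other subset beats 641.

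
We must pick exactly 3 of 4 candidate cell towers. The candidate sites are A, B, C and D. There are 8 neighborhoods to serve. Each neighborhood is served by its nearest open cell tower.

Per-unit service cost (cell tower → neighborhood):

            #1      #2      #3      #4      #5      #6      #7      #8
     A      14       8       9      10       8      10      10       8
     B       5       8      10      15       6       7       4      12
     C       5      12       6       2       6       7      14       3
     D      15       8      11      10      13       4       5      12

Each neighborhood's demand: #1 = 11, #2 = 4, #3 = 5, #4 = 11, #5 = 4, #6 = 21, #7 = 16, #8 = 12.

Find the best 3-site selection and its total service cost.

Choose B, C and D; total service cost 347.

With exactly 3 open, each neighborhood uses its cheapest among the chosen.
{B, C, D}: #1→B 5·11=55, #2→B 8·4=32, #3→C 6·5=30, #4→C 2·11=22, #5→B 6·4=24, #6→D 4·21=84, #7→B 4·16=64, #8→C 3·12=36. Service cost 347.
{A, C, D}: service cost 363
{A, B, C}: service cost 410
Among all 4 size-3 choices, {B, C, D} is lowest.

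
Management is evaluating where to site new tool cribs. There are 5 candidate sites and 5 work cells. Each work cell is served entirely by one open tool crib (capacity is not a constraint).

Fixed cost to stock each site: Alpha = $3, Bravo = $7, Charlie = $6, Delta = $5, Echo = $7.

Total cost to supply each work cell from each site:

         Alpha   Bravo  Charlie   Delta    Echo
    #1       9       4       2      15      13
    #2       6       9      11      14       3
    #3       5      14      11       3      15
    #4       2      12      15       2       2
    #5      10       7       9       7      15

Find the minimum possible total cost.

Minimum total cost: 33

For any fixed open set, each work cell goes to its cheapest open site; total = fixed + service.
{Alpha, Charlie}: #1→Charlie 2, #2→Alpha 6, #3→Alpha 5, #4→Alpha 2, #5→Charlie 9. Service 24; fixed 9; total 33.
{Alpha, Bravo}: service 24 + fixed 10 = 34
{Alpha, Charlie, Delta}: service 20 + fixed 14 = 34
{Alpha, Bravo, Charlie, Delta, Echo}: #1→Charlie 2, #2→Echo 3, #3→Delta 3, #4→Alpha 2, #5→Bravo 7. Service 17; fixed 28; total 45.
No other subset beats 33.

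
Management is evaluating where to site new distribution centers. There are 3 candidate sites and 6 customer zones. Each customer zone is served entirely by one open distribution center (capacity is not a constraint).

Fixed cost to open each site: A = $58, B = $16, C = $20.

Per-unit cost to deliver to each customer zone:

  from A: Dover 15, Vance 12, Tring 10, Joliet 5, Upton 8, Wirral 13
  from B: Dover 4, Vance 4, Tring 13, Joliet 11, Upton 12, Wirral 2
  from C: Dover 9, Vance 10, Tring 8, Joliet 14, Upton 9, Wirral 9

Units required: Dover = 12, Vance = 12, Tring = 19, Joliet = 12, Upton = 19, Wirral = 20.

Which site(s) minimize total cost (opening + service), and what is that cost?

For any fixed open set, each customer zone goes to its cheapest open site; total = fixed + service.
{A, B, C}: Dover→B 4·12=48, Vance→B 4·12=48, Tring→C 8·19=152, Joliet→A 5·12=60, Upton→A 8·19=152, Wirral→B 2·20=40. Service 500; fixed 94; total 594.
{A, B}: service 538 + fixed 74 = 612
{B, C}: Dover→B 4·12=48, Vance→B 4·12=48, Tring→C 8·19=152, Joliet→B 11·12=132, Upton→C 9·19=171, Wirral→B 2·20=40. Service 591; fixed 36; total 627.
{B}: service 743 + fixed 16 = 759
No other subset beats 594.

Open A, B and C; minimum total cost 594.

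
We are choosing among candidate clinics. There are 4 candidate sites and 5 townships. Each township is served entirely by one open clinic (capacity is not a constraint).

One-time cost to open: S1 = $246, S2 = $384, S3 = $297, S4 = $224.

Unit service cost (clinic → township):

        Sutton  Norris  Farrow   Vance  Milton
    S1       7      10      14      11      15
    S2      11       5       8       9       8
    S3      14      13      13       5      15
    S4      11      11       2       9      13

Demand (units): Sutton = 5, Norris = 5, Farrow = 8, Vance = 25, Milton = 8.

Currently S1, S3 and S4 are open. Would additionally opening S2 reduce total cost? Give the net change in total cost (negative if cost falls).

No — net change +319 (cost rises by 319).

Current service cost with {S1, S3, S4}: 330.
Adding S2: each township re-picks its cheapest; new service cost 265, saving 65.
Extra fixed cost: 384. Net change = 384 − 65 = 319.
(Totals: 1097 → 1416.)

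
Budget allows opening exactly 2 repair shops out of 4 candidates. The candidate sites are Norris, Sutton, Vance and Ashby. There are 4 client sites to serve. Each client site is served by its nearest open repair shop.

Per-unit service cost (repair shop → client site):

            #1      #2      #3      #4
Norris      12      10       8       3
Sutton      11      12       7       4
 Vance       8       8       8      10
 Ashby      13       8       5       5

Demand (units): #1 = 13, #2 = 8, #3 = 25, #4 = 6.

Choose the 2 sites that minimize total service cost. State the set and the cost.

Choose Vance and Ashby; total service cost 323.

With exactly 2 open, each client site uses its cheapest among the chosen.
{Vance, Ashby}: #1→Vance 8·13=104, #2→Vance 8·8=64, #3→Ashby 5·25=125, #4→Ashby 5·6=30. Service cost 323.
{Sutton, Ashby}: service cost 356
{Norris, Ashby}: service cost 363
Among all 6 size-2 choices, {Vance, Ashby} is lowest.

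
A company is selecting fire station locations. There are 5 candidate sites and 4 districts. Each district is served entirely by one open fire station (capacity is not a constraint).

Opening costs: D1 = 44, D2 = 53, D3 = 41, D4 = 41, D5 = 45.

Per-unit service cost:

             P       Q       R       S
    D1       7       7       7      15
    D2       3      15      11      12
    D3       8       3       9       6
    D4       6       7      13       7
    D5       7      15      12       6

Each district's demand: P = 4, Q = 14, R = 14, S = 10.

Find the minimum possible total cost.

Minimum total cost: 301

For any fixed open set, each district goes to its cheapest open site; total = fixed + service.
{D3}: P→D3 8·4=32, Q→D3 3·14=42, R→D3 9·14=126, S→D3 6·10=60. Service 260; fixed 41; total 301.
{D1, D3}: service 228 + fixed 85 = 313
{D2, D3}: service 240 + fixed 94 = 334
{D1, D2, D3, D4, D5}: P→D2 3·4=12, Q→D3 3·14=42, R→D1 7·14=98, S→D3 6·10=60. Service 212; fixed 224; total 436.
No other subset beats 301.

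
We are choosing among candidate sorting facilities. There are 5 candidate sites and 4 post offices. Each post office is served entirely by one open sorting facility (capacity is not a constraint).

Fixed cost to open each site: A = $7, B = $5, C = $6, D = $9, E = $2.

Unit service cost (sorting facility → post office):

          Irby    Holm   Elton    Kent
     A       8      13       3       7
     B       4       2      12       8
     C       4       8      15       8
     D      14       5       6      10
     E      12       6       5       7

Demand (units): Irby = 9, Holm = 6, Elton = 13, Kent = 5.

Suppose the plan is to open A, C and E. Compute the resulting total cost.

Each post office is assigned to its cheapest site among the open ones.
{A, C, E}: Irby→C 4·9=36, Holm→E 6·6=36, Elton→A 3·13=39, Kent→A 7·5=35. Service 146; fixed 15; total 161.

Total cost: 161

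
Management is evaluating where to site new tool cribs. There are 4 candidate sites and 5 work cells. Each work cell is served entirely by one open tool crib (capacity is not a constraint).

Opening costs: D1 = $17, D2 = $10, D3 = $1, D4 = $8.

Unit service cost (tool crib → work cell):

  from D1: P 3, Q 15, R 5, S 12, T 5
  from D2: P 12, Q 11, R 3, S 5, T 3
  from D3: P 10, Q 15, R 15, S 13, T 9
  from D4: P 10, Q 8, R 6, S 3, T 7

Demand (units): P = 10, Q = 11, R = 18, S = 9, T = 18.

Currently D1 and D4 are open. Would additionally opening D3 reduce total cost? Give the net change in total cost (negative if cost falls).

No — net change +1 (cost rises by 1).

Current service cost with {D1, D4}: 325.
Adding D3: each work cell re-picks its cheapest; new service cost 325, saving 0.
Extra fixed cost: 1. Net change = 1 − 0 = 1.
(Totals: 350 → 351.)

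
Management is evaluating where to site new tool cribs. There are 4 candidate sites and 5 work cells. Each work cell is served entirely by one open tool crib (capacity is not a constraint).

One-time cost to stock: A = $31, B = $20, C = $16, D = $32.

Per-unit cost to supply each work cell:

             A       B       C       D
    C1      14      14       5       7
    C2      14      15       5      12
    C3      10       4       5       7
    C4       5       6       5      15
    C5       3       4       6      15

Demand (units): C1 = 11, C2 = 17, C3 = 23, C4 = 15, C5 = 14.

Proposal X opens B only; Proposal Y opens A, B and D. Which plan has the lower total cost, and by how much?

Proposal Y is cheaper by 94.

Proposal X: {B}: C1→B 14·11=154, C2→B 15·17=255, C3→B 4·23=92, C4→B 6·15=90, C5→B 4·14=56. Service 647; fixed 20; total 667.
Proposal Y: {A, B, D}: C1→D 7·11=77, C2→D 12·17=204, C3→B 4·23=92, C4→A 5·15=75, C5→A 3·14=42. Service 490; fixed 83; total 573.
Difference: |667 − 573| = 94.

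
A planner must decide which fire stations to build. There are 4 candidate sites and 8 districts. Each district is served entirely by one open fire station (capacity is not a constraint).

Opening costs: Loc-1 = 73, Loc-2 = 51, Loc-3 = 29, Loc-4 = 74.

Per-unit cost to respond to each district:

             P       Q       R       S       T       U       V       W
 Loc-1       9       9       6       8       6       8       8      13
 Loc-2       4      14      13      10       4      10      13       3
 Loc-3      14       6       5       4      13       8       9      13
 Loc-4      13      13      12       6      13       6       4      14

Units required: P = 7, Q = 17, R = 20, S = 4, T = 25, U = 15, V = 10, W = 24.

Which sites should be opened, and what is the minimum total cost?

Open Loc-2, Loc-3 and Loc-4; minimum total cost 702.

For any fixed open set, each district goes to its cheapest open site; total = fixed + service.
{Loc-2, Loc-3, Loc-4}: P→Loc-2 4·7=28, Q→Loc-3 6·17=102, R→Loc-3 5·20=100, S→Loc-3 4·4=16, T→Loc-2 4·25=100, U→Loc-4 6·15=90, V→Loc-4 4·10=40, W→Loc-2 3·24=72. Service 548; fixed 154; total 702.
{Loc-2, Loc-3}: P→Loc-2 4·7=28, Q→Loc-3 6·17=102, R→Loc-3 5·20=100, S→Loc-3 4·4=16, T→Loc-2 4·25=100, U→Loc-3 8·15=120, V→Loc-3 9·10=90, W→Loc-2 3·24=72. Service 628; fixed 80; total 708.
{Loc-1, Loc-2, Loc-3}: service 618 + fixed 153 = 771
{Loc-1, Loc-2, Loc-3, Loc-4}: P→Loc-2 4·7=28, Q→Loc-3 6·17=102, R→Loc-3 5·20=100, S→Loc-3 4·4=16, T→Loc-2 4·25=100, U→Loc-4 6·15=90, V→Loc-4 4·10=40, W→Loc-2 3·24=72. Service 548; fixed 227; total 775.
(All 15 nonempty subsets were checked; Loc-2, Loc-3 and Loc-4 is lowest.)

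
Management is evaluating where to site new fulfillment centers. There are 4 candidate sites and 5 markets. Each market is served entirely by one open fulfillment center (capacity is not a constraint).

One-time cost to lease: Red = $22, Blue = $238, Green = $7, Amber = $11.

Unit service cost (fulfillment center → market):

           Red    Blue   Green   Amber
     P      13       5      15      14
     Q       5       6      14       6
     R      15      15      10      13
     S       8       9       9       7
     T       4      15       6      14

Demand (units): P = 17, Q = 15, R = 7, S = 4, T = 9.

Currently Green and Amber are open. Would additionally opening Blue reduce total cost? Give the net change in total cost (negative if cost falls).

No — net change +85 (cost rises by 85).

Current service cost with {Green, Amber}: 480.
Adding Blue: each market re-picks its cheapest; new service cost 327, saving 153.
Extra fixed cost: 238. Net change = 238 − 153 = 85.
(Totals: 498 → 583.)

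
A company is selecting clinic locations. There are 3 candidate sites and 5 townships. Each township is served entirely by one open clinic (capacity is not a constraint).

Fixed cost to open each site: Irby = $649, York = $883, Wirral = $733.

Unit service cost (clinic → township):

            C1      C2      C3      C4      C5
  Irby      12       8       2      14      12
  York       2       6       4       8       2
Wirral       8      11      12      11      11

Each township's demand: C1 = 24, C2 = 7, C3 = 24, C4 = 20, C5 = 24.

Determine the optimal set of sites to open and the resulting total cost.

For any fixed open set, each township goes to its cheapest open site; total = fixed + service.
{York}: C1→York 2·24=48, C2→York 6·7=42, C3→York 4·24=96, C4→York 8·20=160, C5→York 2·24=48. Service 394; fixed 883; total 1277.
{Irby}: C1→Irby 12·24=288, C2→Irby 8·7=56, C3→Irby 2·24=48, C4→Irby 14·20=280, C5→Irby 12·24=288. Service 960; fixed 649; total 1609.
{Wirral}: service 1041 + fixed 733 = 1774
{Irby, York, Wirral}: service 346 + fixed 2265 = 2611
(All 7 nonempty subsets were checked; York only is lowest.)

Open York only; minimum total cost 1277.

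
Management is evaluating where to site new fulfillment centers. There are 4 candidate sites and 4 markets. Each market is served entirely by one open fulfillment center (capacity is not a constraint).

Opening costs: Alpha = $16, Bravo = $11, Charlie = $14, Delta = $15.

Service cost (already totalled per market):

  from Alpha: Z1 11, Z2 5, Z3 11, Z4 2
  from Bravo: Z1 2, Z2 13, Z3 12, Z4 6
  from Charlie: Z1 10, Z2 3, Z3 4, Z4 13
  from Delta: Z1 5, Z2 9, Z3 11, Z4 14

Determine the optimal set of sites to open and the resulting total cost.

Open Bravo and Charlie; minimum total cost 40.

For any fixed open set, each market goes to its cheapest open site; total = fixed + service.
{Bravo, Charlie}: Z1→Bravo 2, Z2→Charlie 3, Z3→Charlie 4, Z4→Bravo 6. Service 15; fixed 25; total 40.
{Bravo}: Z1→Bravo 2, Z2→Bravo 13, Z3→Bravo 12, Z4→Bravo 6. Service 33; fixed 11; total 44.
{Charlie}: service 30 + fixed 14 = 44
{Alpha, Bravo, Charlie, Delta}: Z1→Bravo 2, Z2→Charlie 3, Z3→Charlie 4, Z4→Alpha 2. Service 11; fixed 56; total 67.
(All 15 nonempty subsets were checked; Bravo and Charlie is lowest.)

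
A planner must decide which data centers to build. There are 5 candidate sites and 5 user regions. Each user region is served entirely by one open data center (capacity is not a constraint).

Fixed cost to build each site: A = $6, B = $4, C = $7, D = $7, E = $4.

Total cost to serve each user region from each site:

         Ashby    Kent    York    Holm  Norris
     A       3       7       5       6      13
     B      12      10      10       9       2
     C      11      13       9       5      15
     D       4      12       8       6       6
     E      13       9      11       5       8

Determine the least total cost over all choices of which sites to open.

For any fixed open set, each user region goes to its cheapest open site; total = fixed + service.
{A, B}: Ashby→A 3, Kent→A 7, York→A 5, Holm→A 6, Norris→B 2. Service 23; fixed 10; total 33.
{A, B, E}: Ashby→A 3, Kent→A 7, York→A 5, Holm→E 5, Norris→B 2. Service 22; fixed 14; total 36.
{A, E}: service 28 + fixed 10 = 38
{A, B, C, D, E}: Ashby→A 3, Kent→A 7, York→A 5, Holm→C 5, Norris→B 2. Service 22; fixed 28; total 50.
No other subset beats 33.

Minimum total cost: 33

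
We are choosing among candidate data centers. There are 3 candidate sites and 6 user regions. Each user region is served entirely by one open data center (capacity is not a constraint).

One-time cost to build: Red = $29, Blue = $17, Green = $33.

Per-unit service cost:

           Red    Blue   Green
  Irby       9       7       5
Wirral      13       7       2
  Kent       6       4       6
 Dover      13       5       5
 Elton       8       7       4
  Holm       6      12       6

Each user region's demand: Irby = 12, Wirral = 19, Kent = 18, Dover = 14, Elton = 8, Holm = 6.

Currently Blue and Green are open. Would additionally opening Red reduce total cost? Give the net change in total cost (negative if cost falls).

No — net change +29 (cost rises by 29).

Current service cost with {Blue, Green}: 308.
Adding Red: each user region re-picks its cheapest; new service cost 308, saving 0.
Extra fixed cost: 29. Net change = 29 − 0 = 29.
(Totals: 358 → 387.)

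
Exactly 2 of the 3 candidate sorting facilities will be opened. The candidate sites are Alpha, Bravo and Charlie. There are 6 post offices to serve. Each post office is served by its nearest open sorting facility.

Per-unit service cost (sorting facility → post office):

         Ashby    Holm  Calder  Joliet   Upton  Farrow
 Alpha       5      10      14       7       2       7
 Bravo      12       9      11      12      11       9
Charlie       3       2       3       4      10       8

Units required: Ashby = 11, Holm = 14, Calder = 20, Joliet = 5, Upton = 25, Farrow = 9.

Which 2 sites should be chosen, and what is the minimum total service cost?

Choose Alpha and Charlie; total service cost 254.

With exactly 2 open, each post office uses its cheapest among the chosen.
{Alpha, Charlie}: Ashby→Charlie 3·11=33, Holm→Charlie 2·14=28, Calder→Charlie 3·20=60, Joliet→Charlie 4·5=20, Upton→Alpha 2·25=50, Farrow→Alpha 7·9=63. Service cost 254.
{Bravo, Charlie}: service cost 463
{Alpha, Bravo}: service cost 549
Among all 3 size-2 choices, {Alpha, Charlie} is lowest.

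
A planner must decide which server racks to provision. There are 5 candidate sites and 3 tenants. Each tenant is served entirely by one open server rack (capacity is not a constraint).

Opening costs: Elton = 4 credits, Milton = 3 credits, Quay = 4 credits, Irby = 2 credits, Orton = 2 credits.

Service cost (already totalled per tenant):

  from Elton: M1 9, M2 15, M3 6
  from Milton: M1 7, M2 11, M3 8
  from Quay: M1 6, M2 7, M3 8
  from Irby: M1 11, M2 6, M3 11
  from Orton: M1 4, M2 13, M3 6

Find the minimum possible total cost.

Minimum total cost: 20

For any fixed open set, each tenant goes to its cheapest open site; total = fixed + service.
{Irby, Orton}: M1→Orton 4, M2→Irby 6, M3→Orton 6. Service 16; fixed 4; total 20.
{Milton, Irby, Orton}: service 16 + fixed 7 = 23
{Quay, Orton}: M1→Orton 4, M2→Quay 7, M3→Orton 6. Service 17; fixed 6; total 23.
{Elton, Milton, Quay, Irby, Orton}: service 16 + fixed 15 = 31
No other subset beats 20.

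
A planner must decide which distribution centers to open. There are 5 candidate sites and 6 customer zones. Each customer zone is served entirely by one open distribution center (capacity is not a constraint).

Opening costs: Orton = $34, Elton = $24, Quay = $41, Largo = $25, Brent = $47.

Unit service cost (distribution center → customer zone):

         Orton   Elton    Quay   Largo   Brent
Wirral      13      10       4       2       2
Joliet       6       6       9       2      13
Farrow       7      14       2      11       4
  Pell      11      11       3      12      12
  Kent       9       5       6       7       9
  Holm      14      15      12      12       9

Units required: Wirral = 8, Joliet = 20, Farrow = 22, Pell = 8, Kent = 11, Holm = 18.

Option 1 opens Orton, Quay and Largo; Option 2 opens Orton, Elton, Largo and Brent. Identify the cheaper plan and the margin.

Option 1 is cheaper by 73.

Option 1: {Orton, Quay, Largo}: Wirral→Largo 2·8=16, Joliet→Largo 2·20=40, Farrow→Quay 2·22=44, Pell→Quay 3·8=24, Kent→Quay 6·11=66, Holm→Quay 12·18=216. Service 406; fixed 100; total 506.
Option 2: {Orton, Elton, Largo, Brent}: Wirral→Largo 2·8=16, Joliet→Largo 2·20=40, Farrow→Brent 4·22=88, Pell→Orton 11·8=88, Kent→Elton 5·11=55, Holm→Brent 9·18=162. Service 449; fixed 130; total 579.
Difference: |506 − 579| = 73.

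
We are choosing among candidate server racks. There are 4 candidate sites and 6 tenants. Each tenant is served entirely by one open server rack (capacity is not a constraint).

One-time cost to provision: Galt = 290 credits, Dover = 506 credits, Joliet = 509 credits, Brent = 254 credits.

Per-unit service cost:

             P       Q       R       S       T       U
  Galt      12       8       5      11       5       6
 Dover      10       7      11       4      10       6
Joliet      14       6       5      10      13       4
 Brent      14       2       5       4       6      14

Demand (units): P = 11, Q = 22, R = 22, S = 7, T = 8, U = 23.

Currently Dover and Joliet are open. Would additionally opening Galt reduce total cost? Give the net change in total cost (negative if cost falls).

No — net change +250 (cost rises by 250).

Current service cost with {Dover, Joliet}: 552.
Adding Galt: each tenant re-picks its cheapest; new service cost 512, saving 40.
Extra fixed cost: 290. Net change = 290 − 40 = 250.
(Totals: 1567 → 1817.)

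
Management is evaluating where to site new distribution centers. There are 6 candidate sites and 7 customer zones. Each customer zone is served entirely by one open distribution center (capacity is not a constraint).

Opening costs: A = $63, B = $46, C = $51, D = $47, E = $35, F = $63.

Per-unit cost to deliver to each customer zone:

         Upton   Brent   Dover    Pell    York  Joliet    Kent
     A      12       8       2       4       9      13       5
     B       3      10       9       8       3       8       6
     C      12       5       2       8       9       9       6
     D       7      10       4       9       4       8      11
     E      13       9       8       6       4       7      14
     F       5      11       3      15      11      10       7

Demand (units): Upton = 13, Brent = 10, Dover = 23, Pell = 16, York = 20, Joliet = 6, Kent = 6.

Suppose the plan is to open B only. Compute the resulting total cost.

Total cost: 664

Each customer zone is assigned to its cheapest site among the open ones.
{B}: Upton→B 3·13=39, Brent→B 10·10=100, Dover→B 9·23=207, Pell→B 8·16=128, York→B 3·20=60, Joliet→B 8·6=48, Kent→B 6·6=36. Service 618; fixed 46; total 664.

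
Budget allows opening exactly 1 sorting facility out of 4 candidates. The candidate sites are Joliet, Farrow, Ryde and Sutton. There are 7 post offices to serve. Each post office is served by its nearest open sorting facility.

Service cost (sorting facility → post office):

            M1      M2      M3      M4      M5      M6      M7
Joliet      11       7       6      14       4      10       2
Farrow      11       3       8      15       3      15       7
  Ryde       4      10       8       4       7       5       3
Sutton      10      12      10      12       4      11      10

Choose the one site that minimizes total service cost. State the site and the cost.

Choose Ryde only; total service cost 41.

With exactly 1 open, each post office uses its cheapest among the chosen.
{Ryde}: M1→Ryde 4, M2→Ryde 10, M3→Ryde 8, M4→Ryde 4, M5→Ryde 7, M6→Ryde 5, M7→Ryde 3. Service cost 41.
{Joliet}: service cost 54
{Farrow}: service cost 62
Among all 4 size-1 choices, {Ryde} is lowest.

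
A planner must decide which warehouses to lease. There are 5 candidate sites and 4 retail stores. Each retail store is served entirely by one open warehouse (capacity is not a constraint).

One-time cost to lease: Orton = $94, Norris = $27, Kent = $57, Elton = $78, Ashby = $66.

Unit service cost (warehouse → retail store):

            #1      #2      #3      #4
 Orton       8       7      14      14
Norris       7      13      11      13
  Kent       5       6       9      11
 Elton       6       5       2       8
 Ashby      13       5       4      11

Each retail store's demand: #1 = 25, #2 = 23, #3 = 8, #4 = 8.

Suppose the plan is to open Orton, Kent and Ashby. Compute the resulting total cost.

Each retail store is assigned to its cheapest site among the open ones.
{Orton, Kent, Ashby}: #1→Kent 5·25=125, #2→Ashby 5·23=115, #3→Ashby 4·8=32, #4→Kent 11·8=88. Service 360; fixed 217; total 577.

Total cost: 577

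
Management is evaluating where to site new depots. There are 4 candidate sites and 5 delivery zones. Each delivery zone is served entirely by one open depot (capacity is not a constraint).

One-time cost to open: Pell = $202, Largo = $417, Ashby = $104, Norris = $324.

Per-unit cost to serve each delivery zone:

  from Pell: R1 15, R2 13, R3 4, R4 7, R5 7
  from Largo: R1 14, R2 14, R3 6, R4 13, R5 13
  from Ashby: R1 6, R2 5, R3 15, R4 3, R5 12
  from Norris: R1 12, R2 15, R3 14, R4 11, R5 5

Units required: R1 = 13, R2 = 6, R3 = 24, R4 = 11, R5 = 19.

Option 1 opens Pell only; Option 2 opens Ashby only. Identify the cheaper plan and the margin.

Option 1: {Pell}: R1→Pell 15·13=195, R2→Pell 13·6=78, R3→Pell 4·24=96, R4→Pell 7·11=77, R5→Pell 7·19=133. Service 579; fixed 202; total 781.
Option 2: {Ashby}: R1→Ashby 6·13=78, R2→Ashby 5·6=30, R3→Ashby 15·24=360, R4→Ashby 3·11=33, R5→Ashby 12·19=228. Service 729; fixed 104; total 833.
Difference: |781 − 833| = 52.

Option 1 is cheaper by 52.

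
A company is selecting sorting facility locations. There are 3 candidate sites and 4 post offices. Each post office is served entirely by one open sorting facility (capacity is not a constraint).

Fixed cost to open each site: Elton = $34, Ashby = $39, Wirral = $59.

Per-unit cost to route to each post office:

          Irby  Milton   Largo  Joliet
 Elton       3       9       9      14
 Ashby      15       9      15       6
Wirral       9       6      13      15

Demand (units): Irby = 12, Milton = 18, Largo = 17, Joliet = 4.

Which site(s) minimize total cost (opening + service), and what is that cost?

For any fixed open set, each post office goes to its cheapest open site; total = fixed + service.
{Elton}: Irby→Elton 3·12=36, Milton→Elton 9·18=162, Largo→Elton 9·17=153, Joliet→Elton 14·4=56. Service 407; fixed 34; total 441.
{Elton, Wirral}: service 353 + fixed 93 = 446
{Elton, Ashby}: service 375 + fixed 73 = 448
{Elton, Ashby, Wirral}: service 321 + fixed 132 = 453
(All 7 nonempty subsets were checked; Elton only is lowest.)

Open Elton only; minimum total cost 441.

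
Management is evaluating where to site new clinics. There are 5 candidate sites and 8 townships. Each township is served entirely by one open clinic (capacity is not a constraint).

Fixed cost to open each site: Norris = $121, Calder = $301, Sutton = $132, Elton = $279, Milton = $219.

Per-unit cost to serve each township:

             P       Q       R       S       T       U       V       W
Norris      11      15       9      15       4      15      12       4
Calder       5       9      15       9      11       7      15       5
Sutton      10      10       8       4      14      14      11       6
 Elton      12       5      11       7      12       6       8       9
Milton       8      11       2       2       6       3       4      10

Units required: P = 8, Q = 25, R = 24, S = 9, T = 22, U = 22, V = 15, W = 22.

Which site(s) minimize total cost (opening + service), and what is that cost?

For any fixed open set, each township goes to its cheapest open site; total = fixed + service.
{Norris, Milton}: P→Milton 8·8=64, Q→Milton 11·25=275, R→Milton 2·24=48, S→Milton 2·9=18, T→Norris 4·22=88, U→Milton 3·22=66, V→Milton 4·15=60, W→Norris 4·22=88. Service 707; fixed 340; total 1047.
{Milton}: P→Milton 8·8=64, Q→Milton 11·25=275, R→Milton 2·24=48, S→Milton 2·9=18, T→Milton 6·22=132, U→Milton 3·22=66, V→Milton 4·15=60, W→Milton 10·22=220. Service 883; fixed 219; total 1102.
{Sutton, Milton}: service 770 + fixed 351 = 1121
{Norris, Calder, Sutton, Elton, Milton}: P→Calder 5·8=40, Q→Elton 5·25=125, R→Milton 2·24=48, S→Milton 2·9=18, T→Norris 4·22=88, U→Milton 3·22=66, V→Milton 4·15=60, W→Norris 4·22=88. Service 533; fixed 1052; total 1585.
No other subset beats 1047.

Open Norris and Milton; minimum total cost 1047.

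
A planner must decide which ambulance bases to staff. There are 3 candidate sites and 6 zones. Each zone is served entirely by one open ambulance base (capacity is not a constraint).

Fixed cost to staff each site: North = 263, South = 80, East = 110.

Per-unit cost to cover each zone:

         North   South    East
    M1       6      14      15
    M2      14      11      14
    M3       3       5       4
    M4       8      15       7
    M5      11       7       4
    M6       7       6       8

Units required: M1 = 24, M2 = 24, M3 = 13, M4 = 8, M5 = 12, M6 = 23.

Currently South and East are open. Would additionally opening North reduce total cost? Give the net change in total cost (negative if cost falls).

Current service cost with {South, East}: 894.
Adding North: each zone re-picks its cheapest; new service cost 689, saving 205.
Extra fixed cost: 263. Net change = 263 − 205 = 58.
(Totals: 1084 → 1142.)

No — net change +58 (cost rises by 58).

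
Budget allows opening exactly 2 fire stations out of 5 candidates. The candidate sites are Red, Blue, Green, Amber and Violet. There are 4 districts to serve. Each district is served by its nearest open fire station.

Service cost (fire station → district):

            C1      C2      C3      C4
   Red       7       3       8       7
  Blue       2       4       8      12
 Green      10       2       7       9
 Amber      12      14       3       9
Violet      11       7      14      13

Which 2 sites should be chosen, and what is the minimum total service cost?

Choose Blue and Amber; total service cost 18.

With exactly 2 open, each district uses its cheapest among the chosen.
{Blue, Amber}: C1→Blue 2, C2→Blue 4, C3→Amber 3, C4→Amber 9. Service cost 18.
{Red, Blue}: service cost 20
{Red, Amber}: service cost 20
Among all 10 size-2 choices, {Blue, Amber} is lowest.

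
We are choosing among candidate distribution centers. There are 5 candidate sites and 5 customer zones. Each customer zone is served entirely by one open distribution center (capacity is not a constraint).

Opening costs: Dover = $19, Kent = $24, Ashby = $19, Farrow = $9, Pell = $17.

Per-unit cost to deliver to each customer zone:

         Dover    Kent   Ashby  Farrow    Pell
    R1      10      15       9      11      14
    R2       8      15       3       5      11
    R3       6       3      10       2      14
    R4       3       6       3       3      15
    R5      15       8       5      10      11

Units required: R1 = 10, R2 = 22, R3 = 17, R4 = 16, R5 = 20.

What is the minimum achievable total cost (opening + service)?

For any fixed open set, each customer zone goes to its cheapest open site; total = fixed + service.
{Ashby, Farrow}: R1→Ashby 9·10=90, R2→Ashby 3·22=66, R3→Farrow 2·17=34, R4→Ashby 3·16=48, R5→Ashby 5·20=100. Service 338; fixed 28; total 366.
{Ashby, Farrow, Pell}: service 338 + fixed 45 = 383
{Dover, Ashby, Farrow}: R1→Ashby 9·10=90, R2→Ashby 3·22=66, R3→Farrow 2·17=34, R4→Dover 3·16=48, R5→Ashby 5·20=100. Service 338; fixed 47; total 385.
{Dover, Kent, Ashby, Farrow, Pell}: R1→Ashby 9·10=90, R2→Ashby 3·22=66, R3→Farrow 2·17=34, R4→Dover 3·16=48, R5→Ashby 5·20=100. Service 338; fixed 88; total 426.
No other subset beats 366.

Minimum total cost: 366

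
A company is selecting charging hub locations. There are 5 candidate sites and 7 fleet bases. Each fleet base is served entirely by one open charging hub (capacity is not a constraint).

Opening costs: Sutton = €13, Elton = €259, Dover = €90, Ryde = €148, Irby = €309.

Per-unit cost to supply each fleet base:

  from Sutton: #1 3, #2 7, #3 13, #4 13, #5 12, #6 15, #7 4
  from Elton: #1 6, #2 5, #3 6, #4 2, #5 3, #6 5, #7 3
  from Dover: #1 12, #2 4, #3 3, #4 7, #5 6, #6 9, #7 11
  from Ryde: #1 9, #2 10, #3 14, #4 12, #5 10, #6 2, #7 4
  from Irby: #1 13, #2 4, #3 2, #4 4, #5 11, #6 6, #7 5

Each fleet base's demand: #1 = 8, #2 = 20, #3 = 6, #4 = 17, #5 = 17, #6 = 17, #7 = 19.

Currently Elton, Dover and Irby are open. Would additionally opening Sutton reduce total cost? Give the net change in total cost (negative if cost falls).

Yes — net change −11 (cost falls by 11).

Current service cost with {Elton, Dover, Irby}: 367.
Adding Sutton: each fleet base re-picks its cheapest; new service cost 343, saving 24.
Extra fixed cost: 13. Net change = 13 − 24 = -11.
(Totals: 1025 → 1014.)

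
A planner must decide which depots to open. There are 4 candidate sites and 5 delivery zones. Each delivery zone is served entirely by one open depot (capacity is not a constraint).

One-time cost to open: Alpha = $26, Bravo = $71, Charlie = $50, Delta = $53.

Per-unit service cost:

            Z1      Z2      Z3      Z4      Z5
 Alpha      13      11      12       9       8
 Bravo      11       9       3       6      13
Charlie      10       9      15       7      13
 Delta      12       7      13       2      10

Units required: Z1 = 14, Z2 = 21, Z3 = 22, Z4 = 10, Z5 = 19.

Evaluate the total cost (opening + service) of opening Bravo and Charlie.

Total cost: 823

Each delivery zone is assigned to its cheapest site among the open ones.
{Bravo, Charlie}: Z1→Charlie 10·14=140, Z2→Bravo 9·21=189, Z3→Bravo 3·22=66, Z4→Bravo 6·10=60, Z5→Bravo 13·19=247. Service 702; fixed 121; total 823.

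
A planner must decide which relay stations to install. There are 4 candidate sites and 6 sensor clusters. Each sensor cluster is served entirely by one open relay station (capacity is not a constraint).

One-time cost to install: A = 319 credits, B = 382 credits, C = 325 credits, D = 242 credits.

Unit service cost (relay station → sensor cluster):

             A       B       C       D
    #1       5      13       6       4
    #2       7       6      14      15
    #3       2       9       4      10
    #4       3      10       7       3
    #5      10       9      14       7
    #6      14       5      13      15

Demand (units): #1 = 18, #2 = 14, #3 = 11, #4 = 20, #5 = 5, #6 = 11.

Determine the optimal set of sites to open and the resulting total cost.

For any fixed open set, each sensor cluster goes to its cheapest open site; total = fixed + service.
{A}: #1→A 5·18=90, #2→A 7·14=98, #3→A 2·11=22, #4→A 3·20=60, #5→A 10·5=50, #6→A 14·11=154. Service 474; fixed 319; total 793.
{D}: #1→D 4·18=72, #2→D 15·14=210, #3→D 10·11=110, #4→D 3·20=60, #5→D 7·5=35, #6→D 15·11=165. Service 652; fixed 242; total 894.
{A, D}: service 441 + fixed 561 = 1002
{A, B, C, D}: service 328 + fixed 1268 = 1596
No other subset beats 793.

Open A only; minimum total cost 793.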